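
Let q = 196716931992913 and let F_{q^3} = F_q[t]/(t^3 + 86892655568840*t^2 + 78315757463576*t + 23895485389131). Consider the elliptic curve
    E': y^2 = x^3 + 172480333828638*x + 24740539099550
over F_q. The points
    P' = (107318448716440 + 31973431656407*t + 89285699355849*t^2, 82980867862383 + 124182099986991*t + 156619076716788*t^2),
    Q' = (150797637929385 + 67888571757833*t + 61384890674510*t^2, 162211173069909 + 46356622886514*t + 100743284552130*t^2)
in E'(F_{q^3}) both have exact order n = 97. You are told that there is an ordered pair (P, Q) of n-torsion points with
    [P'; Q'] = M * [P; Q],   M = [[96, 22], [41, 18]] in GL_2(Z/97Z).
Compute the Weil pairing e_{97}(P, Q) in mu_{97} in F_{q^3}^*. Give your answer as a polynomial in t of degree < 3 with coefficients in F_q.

e_{97}(aP+bQ,cP+dQ) = e_{97}(P,Q)^(ad-bc); with (a,b,c,d)=(96,22,41,18) this gives the det-97 law.
Inverting 50 mod 97: 33. Thus e_{97}(P,Q) = e(P',Q')^{33}.
7-bit Miller (1100001) on E'/F_{196716931992913} with a'=172480333828638, b'=24740539099550: accumulate tangent/chord ratios at Q'+S and P'+S'.
f_P(D_Q)/f_Q(D_P) = 23212148089463 + 83974440434900*t + 120492999288668*t^2.
(23212148089463 + 83974440434900*t + 120492999288668*t^2)^{33} mod (196716931992913,f) = 56635369383341 + 113485233942257*t + 73884239247402*t^2.

56635369383341 + 113485233942257*t + 73884239247402*t^2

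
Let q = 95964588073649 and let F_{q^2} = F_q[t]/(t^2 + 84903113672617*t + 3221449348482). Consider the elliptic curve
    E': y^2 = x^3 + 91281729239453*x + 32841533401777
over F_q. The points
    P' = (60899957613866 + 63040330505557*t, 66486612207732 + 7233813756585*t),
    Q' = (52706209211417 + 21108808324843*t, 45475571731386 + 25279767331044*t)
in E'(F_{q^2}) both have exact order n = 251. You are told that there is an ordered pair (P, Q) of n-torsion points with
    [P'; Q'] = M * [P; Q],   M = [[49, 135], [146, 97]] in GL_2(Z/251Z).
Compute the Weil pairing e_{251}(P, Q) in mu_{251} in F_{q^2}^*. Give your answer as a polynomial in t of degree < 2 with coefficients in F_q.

37180690901287 + 31654455258461*t

Under M = [[49,135],[146,97]] in GL_2(Z/251), e_{251}(P',Q') = e_{251}(P,Q)^(49*97-135*146 mod 251).
Inverting 103 mod 251: 39. Thus e_{251}(P,Q) = e(P',Q')^{39}.
n = 251 = (11111011)_2 (8 bits, wt 7); accumulate f_{251,P'}(Q'+S)/f_{251,P'}(S) along the 7-step ladder.
Result: e(P',Q') = 48226922412151 + 39114466472037*t.
e_{251}(P,Q) = (48226922412151 + 39114466472037*t)^{39} = 37180690901287 + 31654455258461*t.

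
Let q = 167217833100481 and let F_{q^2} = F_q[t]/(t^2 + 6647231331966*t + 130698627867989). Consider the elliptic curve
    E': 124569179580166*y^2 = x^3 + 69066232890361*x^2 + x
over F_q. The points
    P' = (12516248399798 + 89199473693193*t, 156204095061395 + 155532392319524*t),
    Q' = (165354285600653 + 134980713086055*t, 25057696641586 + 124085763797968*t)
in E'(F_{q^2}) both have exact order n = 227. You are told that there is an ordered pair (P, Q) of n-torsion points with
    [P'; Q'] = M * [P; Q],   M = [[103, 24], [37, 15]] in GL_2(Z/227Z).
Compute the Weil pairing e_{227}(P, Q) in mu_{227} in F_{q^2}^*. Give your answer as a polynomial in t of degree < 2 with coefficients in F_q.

153873368869943 + 28180331759574*t

Under M = [[103,24],[37,15]] in GL_2(Z/227), e_{227}(P',Q') = e_{227}(P,Q)^(103*15-24*37 mod 227).
Inverting 203 mod 227: 104. Thus e_{227}(P,Q) = e(P',Q')^{104}.
Undo Montgomery via alpha=87035505080174, beta=46564363786082: (a',b')=(55727195825004,75791118663620) over F_{167217833100481}.
Run Miller on y^2=x^3+55727195825004*x+75791118663620 over F_{167217833100481}: ladder 11100011 (8 bits); e = f_P(D_Q)/f_Q(D_P).
Miller gives e_{227}(P',Q') = 43118588402197 + 71191478688526*t in F_{167217833100481^2}.
Finally e_{227}(P,Q) = 153873368869943 + 28180331759574*t.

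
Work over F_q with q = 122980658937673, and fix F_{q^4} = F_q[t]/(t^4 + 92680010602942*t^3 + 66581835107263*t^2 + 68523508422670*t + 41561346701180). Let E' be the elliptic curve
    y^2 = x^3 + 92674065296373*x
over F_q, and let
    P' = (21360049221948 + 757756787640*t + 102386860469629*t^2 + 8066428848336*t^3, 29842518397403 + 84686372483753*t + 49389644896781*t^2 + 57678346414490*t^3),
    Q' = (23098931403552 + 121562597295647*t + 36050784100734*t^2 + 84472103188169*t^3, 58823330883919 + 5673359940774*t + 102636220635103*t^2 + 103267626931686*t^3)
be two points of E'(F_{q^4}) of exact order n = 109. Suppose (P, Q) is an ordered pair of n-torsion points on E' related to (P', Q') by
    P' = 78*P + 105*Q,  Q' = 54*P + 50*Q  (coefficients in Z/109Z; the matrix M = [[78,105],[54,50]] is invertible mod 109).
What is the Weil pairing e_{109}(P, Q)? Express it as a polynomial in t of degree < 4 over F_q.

89203849581290 + 10478157860006*t + 13689534901220*t^2 + 27751102961256*t^3

e_{109} is bilinear + alternating on E[109], so e_{109}(78*P + 105*Q, 54*P + 50*Q) = e_{109}(P,Q)^(78*50-105*54).
So e_{109}(P,Q) = e_{109}(P',Q')^{88}, since 83*88 = 1 mod 109.
Double-and-add over 1101101: 7-1 doublings, 5-1 additions; each step l_{T,T}/v_{2T} or l_{T,P'}/v at Q'+S for random S.
f_P(D_Q)/f_Q(D_P) = 23782191904391 + 11927640391961*t + 28562772510228*t^2 + 73711894783596*t^3.
Thus e_{109}(P,Q) = 89203849581290 + 10478157860006*t + 13689534901220*t^2 + 27751102961256*t^3.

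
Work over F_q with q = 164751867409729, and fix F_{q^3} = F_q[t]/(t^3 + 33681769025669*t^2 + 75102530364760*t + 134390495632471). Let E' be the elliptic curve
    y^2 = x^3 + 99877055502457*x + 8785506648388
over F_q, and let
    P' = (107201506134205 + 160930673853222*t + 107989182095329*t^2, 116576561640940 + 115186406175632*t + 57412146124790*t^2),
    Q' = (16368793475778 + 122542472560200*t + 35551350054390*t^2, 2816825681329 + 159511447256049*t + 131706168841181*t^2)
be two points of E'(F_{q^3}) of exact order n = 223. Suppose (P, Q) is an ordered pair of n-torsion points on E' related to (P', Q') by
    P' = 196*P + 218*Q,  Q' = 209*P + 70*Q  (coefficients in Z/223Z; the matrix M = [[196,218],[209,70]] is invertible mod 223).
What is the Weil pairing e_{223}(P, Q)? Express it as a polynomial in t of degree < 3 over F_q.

e_{223} is bilinear + alternating on E[223], so e_{223}(196*P + 218*Q, 209*P + 70*Q) = e_{223}(P,Q)^(196*70-218*209).
196*70 - 218*209 = -31842; reduced mod 223: det = 47, inverse 19.
Miller loop for e_{223} over F_{164751867409729^3}: bits of 223 = 11011111; 7 double steps + 6 add steps, l/v at each.
Result: e(P',Q') = 45071813164246 + 144317344719873*t + 35711754190936*t^2.
Thus e_{223}(P,Q) = 128236179786038 + 10582362264755*t + 52182311668780*t^2.

128236179786038 + 10582362264755*t + 52182311668780*t^2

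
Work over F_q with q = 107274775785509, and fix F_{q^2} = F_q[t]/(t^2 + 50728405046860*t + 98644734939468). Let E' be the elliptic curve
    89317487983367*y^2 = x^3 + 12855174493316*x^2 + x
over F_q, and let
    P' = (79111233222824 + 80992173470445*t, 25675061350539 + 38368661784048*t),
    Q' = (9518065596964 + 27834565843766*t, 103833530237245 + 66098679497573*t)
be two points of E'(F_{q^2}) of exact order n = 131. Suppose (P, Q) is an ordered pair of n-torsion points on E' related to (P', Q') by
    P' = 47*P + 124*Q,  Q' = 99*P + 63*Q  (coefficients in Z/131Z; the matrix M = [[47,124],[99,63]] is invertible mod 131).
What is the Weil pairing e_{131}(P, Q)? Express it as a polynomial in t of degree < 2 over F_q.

e_{131} is bilinear + alternating on E[131], so e_{131}(47*P + 124*Q, 99*P + 63*Q) = e_{131}(P,Q)^(47*63-124*99).
Inverting 117 mod 131: 28. Thus e_{131}(P,Q) = e(P',Q')^{28}.
Set x_W=39154555250536*u+22566610241342, y_W=39154555250536*v; then E': y_W^2=x_W^3+35421223273400*x_W+50913480825552.
Run Miller on y^2=x^3+35421223273400*x+50913480825552 over F_{107274775785509}: ladder 10000011 (8 bits); e = f_P(D_Q)/f_Q(D_P).
f_P(D_Q)/f_Q(D_P) = 47943953567150 + 78966401178951*t.
(47943953567150 + 78966401178951*t)^{28} mod (107274775785509,f) = 105889421045416 + 23839880300507*t.

105889421045416 + 23839880300507*t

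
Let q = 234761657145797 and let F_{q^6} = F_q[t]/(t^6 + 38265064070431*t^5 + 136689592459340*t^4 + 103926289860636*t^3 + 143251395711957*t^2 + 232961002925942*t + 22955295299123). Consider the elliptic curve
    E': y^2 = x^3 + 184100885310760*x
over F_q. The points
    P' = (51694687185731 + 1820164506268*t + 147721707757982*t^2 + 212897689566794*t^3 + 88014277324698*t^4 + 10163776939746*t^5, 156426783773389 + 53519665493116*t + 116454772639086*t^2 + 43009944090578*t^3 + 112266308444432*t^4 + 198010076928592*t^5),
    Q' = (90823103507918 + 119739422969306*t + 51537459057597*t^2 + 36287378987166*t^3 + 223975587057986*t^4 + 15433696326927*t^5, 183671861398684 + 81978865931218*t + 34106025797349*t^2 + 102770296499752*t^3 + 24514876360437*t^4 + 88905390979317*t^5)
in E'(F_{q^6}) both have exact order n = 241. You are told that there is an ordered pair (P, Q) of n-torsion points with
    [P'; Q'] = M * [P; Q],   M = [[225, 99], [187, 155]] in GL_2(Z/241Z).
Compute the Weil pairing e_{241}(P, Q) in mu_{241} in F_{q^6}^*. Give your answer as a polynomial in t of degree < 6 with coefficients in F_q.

The 241-Weil pairing on E[241] over F_{234761657145797} is alternating-bilinear: e_{241}(P',Q') = e_{241}(P,Q)^det(M).
Hence e(P,Q) = e(P',Q')^{139} where 139 = 215^{-1} mod 241.
Miller loop for e_{241} over F_{234761657145797^6}: bits of 241 = 11110001; 7 double steps + 4 add steps, l/v at each.
Result: e(P',Q') = 89709154306475 + 29224247892708*t + 15673069547664*t^2 + 170167566473364*t^3 + 12057491623503*t^4 + 228237444102644*t^5.
e_{241}(P,Q) = (89709154306475 + 29224247892708*t + 15673069547664*t^2 + 170167566473364*t^3 + 12057491623503*t^4 + 228237444102644*t^5)^{139} = 195863881609059 + 34666194849865*t + 60297247798177*t^2 + 87272919347711*t^3 + 36568050672484*t^4 + 154643665270349*t^5.

195863881609059 + 34666194849865*t + 60297247798177*t^2 + 87272919347711*t^3 + 36568050672484*t^4 + 154643665270349*t^5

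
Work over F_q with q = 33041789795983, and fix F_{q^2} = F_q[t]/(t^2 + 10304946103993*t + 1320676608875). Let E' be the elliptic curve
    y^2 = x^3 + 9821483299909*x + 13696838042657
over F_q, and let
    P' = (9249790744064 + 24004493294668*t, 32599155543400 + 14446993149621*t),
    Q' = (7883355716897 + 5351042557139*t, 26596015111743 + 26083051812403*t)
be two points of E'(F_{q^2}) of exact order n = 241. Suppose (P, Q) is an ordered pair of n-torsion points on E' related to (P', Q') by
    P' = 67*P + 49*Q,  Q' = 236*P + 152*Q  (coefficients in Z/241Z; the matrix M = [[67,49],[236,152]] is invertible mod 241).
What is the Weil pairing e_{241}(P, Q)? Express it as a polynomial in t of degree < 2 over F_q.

32358290070072 + 20113157131028*t

Since e_{241}(P,P)=e_{241}(Q,Q)=1 and e_{241}(Q,P)=e_{241}(P,Q)^{-1}, expanding e_{241}(67*P + 49*Q,236*P + 152*Q) leaves e(P,Q)^det(M).
det(M) mod 241 = 66; its inverse in (Z/241)^* is 84 (check: 66*84 mod 241 = 1).
Miller loop for e_{241} over F_{33041789795983^2}: bits of 241 = 11110001; 7 double steps + 4 add steps, l/v at each.
Miller gives e_{241}(P',Q') = 31344194454627 + 8743682328928*t in F_{33041789795983^2}.
(31344194454627 + 8743682328928*t)^{84} mod (33041789795983,f) = 32358290070072 + 20113157131028*t.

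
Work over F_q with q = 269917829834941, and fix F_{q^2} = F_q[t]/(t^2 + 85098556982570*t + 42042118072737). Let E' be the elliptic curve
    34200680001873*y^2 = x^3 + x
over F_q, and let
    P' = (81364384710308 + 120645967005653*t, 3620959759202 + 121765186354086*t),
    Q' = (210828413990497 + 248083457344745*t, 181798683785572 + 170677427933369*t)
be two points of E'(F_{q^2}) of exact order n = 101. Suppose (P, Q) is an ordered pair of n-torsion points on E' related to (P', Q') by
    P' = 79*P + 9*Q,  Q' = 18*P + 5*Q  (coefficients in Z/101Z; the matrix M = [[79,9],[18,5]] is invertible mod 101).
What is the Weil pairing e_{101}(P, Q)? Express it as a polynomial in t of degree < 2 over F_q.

e_{101} is bilinear + alternating on E[101], so e_{101}(79*P + 9*Q, 18*P + 5*Q) = e_{101}(P,Q)^(79*5-9*18).
79*5 - 9*18 = 233; reduced mod 101: det = 31, inverse 88.
Set x_W=99752220974315*u, y_W=99752220974315*v; then E': y_W^2=x_W^3+254757959459796*x_W.
Miller loop for e_{101} over F_{269917829834941^2}: bits of 101 = 1100101; 6 double steps + 3 add steps, l/v at each.
f_P(D_Q)/f_Q(D_P) = 177955693639723 + 35010566564574*t.
Raise to 88: e(P,Q) = 232344380619492 + 263994523017612*t in mu_{101}.

232344380619492 + 263994523017612*t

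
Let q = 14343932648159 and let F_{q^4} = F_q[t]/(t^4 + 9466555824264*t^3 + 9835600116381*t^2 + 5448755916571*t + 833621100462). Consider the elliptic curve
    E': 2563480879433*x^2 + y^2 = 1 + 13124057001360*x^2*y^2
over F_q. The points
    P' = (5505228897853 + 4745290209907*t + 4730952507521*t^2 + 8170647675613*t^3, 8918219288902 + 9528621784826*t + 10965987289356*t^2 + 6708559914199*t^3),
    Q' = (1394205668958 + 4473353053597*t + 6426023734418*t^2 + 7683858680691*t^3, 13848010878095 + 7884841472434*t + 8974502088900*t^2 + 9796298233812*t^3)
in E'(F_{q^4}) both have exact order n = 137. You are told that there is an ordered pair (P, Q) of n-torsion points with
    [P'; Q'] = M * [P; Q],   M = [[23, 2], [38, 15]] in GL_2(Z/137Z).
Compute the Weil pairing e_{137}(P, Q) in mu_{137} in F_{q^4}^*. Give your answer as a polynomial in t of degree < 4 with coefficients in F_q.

13826055033272 + 7211063487535*t + 11718917266956*t^2 + 230174129910*t^3

e_{137} is bilinear + alternating on E[137], so e_{137}(23*P + 2*Q, 38*P + 15*Q) = e_{137}(P,Q)^(23*15-2*38).
23*15 - 2*38 = 269; reduced mod 137: det = 132, inverse 82.
Edwards->Montgomery: u=(1+y)/(1-y), v=u/x -> 4021084985552v^2=u^3+10146806002840u^2+u; then x_W=945839131558u+223934205439: y^2=x^3+4085973373439*x+5830435797708.
8-bit Miller (10001001) on E'/F_{14343932648159} with a'=4085973373439, b'=5830435797708: accumulate tangent/chord ratios at Q'+S and P'+S'.
Miller gives e_{137}(P',Q') = 11480688563759 + 11201740719081*t + 542995569380*t^2 + 7649431373958*t^3 in F_{14343932648159^4}.
Raise to 82: e(P,Q) = 13826055033272 + 7211063487535*t + 11718917266956*t^2 + 230174129910*t^3 in mu_{137}.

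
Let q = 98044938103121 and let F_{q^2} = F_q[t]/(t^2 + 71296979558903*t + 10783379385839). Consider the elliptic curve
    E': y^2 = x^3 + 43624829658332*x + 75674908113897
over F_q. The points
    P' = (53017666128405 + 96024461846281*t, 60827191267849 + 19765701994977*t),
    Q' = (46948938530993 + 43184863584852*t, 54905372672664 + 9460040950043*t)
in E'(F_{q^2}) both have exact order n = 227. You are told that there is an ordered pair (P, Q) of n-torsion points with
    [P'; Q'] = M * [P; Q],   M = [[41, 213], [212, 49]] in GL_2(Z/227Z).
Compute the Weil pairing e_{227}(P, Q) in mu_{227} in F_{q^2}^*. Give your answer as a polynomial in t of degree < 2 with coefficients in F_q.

e_{227}(aP+bQ,cP+dQ) = e_{227}(P,Q)^(ad-bc); with (a,b,c,d)=(41,213,212,49) this gives the det-227 law.
det(M) mod 227 = 210; its inverse in (Z/227)^* is 40 (check: 210*40 mod 227 = 1).
Miller loop for e_{227} over F_{98044938103121^2}: bits of 227 = 11100011; 7 double steps + 4 add steps, l/v at each.
Result: e(P',Q') = 41647722743072 + 93624697441382*t.
Thus e_{227}(P,Q) = 24367467242614 + 47119287722948*t.

24367467242614 + 47119287722948*t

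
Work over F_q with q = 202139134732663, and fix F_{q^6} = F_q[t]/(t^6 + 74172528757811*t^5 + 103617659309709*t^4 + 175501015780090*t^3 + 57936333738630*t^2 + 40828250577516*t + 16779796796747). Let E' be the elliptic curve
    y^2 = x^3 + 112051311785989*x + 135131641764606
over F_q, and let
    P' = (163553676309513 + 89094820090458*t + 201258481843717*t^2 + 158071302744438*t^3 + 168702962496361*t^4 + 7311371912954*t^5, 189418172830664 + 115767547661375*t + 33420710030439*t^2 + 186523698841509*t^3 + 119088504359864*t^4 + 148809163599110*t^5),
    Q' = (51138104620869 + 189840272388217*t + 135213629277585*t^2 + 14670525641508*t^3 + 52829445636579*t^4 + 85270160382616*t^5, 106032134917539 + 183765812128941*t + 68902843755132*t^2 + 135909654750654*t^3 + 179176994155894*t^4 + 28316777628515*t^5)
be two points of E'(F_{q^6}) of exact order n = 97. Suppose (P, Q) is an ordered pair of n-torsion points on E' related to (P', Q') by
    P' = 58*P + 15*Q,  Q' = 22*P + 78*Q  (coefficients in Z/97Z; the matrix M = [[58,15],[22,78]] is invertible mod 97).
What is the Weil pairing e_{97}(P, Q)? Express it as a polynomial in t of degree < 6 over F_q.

127990268293022 + 114979676353130*t + 162322602120601*t^2 + 112479777036940*t^3 + 134572287889324*t^4 + 64013521745075*t^5

Under M = [[58,15],[22,78]] in GL_2(Z/97), e_{97}(P',Q') = e_{97}(P,Q)^(58*78-15*22 mod 97).
So e_{97}(P,Q) = e_{97}(P',Q')^{38}, since 23*38 = 1 mod 97.
Miller loop for e_{97} over F_{202139134732663^6}: bits of 97 = 1100001; 6 double steps + 2 add steps, l/v at each.
Miller gives e_{97}(P',Q') = 95335592683496 + 49320354846195*t + 68397412467600*t^2 + 151585561283579*t^3 + 154525715128361*t^4 + 146046849867313*t^5 in F_{202139134732663^6}.
Hence e(P,Q) = 127990268293022 + 114979676353130*t + 162322602120601*t^2 + 112479777036940*t^3 + 134572287889324*t^4 + 64013521745075*t^5 in F_{202139134732663^6}^*.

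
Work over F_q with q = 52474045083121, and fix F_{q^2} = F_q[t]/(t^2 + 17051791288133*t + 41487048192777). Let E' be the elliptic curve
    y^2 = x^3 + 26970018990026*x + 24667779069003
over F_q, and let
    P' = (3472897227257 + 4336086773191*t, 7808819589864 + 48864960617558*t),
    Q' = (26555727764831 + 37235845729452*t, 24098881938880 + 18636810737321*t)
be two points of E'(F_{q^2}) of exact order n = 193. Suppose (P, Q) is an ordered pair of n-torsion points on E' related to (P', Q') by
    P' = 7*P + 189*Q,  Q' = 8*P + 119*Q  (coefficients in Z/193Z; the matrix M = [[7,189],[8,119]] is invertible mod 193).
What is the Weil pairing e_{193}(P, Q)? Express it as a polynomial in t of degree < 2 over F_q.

49734477461072 + 27481683486997*t

Alternating bilinearity on E[193] (values in mu_{193} in F_{52474045083121^2}) gives e(P',Q') = e(P,Q)^det(M).
Hence e(P,Q) = e(P',Q')^{110} where 110 = 93^{-1} mod 193.
Build f_{193,P'} and f_{193,Q'} via the 8-bit ladder of 193=11000001_2; evaluate at shifted divisors; quotient in F_{52474045083121^2}.
So e_{193}(P',Q') = 37497302688795 + 37187532398772*t.
e_{193}(P,Q) = (37497302688795 + 37187532398772*t)^{110} = 49734477461072 + 27481683486997*t.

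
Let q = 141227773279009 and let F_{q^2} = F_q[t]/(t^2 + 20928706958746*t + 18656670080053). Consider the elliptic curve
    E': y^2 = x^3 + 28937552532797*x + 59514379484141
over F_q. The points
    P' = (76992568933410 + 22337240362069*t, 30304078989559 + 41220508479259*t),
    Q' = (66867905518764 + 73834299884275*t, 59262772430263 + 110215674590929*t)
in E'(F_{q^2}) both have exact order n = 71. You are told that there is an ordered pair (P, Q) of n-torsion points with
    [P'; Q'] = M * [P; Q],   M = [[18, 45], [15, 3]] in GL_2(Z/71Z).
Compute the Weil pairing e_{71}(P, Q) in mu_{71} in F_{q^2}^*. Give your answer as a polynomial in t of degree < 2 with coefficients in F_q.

e_{71}(aP+bQ,cP+dQ) = e_{71}(P,Q)^(ad-bc); with (a,b,c,d)=(18,45,15,3) this gives the det-71 law.
Inverting 18 mod 71: 4. Thus e_{71}(P,Q) = e(P',Q')^{4}.
n = 71 = (1000111)_2 (7 bits, wt 4); accumulate f_{71,P'}(Q'+S)/f_{71,P'}(S) along the 6-step ladder.
e_{71}(P',Q') = 109511141118037 + 39682483426796*t.
Hence e(P,Q) = 41218875045090 + 67879812477714*t in F_{141227773279009^2}^*.

41218875045090 + 67879812477714*t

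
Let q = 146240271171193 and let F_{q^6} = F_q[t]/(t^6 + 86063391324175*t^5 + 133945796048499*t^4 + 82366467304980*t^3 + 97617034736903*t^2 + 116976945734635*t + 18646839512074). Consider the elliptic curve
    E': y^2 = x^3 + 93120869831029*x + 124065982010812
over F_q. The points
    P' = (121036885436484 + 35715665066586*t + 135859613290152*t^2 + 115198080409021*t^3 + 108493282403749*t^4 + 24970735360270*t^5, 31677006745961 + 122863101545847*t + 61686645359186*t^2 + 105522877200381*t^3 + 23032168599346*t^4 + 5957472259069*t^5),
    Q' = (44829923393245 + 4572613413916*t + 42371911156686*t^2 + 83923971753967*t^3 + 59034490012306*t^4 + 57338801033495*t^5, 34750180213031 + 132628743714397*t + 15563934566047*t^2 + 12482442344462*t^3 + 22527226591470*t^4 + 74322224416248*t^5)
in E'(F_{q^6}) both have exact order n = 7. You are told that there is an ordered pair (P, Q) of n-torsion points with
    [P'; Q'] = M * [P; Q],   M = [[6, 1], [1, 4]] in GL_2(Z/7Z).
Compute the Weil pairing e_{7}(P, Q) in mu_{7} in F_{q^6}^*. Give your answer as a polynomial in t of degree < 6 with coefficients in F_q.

The 7-Weil pairing on E[7] over F_{146240271171193} is alternating-bilinear: e_{7}(P',Q') = e_{7}(P,Q)^det(M).
6*4 - 1*1 = 23; reduced mod 7: det = 2, inverse 4.
Build f_{7,P'} and f_{7,Q'} via the 3-bit ladder of 7=111_2; evaluate at shifted divisors; quotient in F_{146240271171193^6}.
f_P(D_Q)/f_Q(D_P) = 128876389949860 + 61762767421866*t + 92734480823732*t^2 + 94477194047565*t^3 + 28878289907219*t^4 + 76349378743881*t^5.
Raise to 4: e(P,Q) = 1857671425764 + 86300298483844*t + 8356903134281*t^2 + 102385157037185*t^3 + 143603377505453*t^4 + 100291988084262*t^5 in mu_{7}.

1857671425764 + 86300298483844*t + 8356903134281*t^2 + 102385157037185*t^3 + 143603377505453*t^4 + 100291988084262*t^5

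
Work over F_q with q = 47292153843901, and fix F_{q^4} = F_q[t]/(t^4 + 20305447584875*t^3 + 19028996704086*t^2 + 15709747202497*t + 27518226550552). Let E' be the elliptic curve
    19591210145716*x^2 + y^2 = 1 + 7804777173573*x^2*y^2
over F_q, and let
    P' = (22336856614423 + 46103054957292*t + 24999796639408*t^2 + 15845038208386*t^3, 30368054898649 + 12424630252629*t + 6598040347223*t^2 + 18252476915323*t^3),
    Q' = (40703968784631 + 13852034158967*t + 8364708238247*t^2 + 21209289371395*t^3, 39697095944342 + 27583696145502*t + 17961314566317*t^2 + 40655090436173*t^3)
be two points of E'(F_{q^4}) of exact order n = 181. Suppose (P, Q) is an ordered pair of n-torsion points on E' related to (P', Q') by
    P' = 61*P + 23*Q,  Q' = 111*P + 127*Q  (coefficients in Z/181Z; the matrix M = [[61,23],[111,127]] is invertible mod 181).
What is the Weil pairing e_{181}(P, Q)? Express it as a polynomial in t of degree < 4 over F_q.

20276804110686 + 15907659813913*t + 30000318025282*t^2 + 28578890356093*t^3

Under M = [[61,23],[111,127]] in GL_2(Z/181), e_{181}(P',Q') = e_{181}(P,Q)^(61*127-23*111 mod 181).
det M = 61*127 - 23*111 = 5194 = 126 (mod 181); 126^{-1} = 102 (mod 181).
Edwards a_E,d_E -> Montgomery A=37515435231777,B=3566375727076 -> Weierstrass 0,29103332055965 via alpha=43976126089799,beta=14769646704011.
Build f_{181,P'} and f_{181,Q'} via the 8-bit ladder of 181=10110101_2; evaluate at shifted divisors; quotient in F_{47292153843901^4}.
Result: e(P',Q') = 11261880132689 + 44822130288959*t + 20349174791212*t^2 + 21573100088435*t^3.
Raise to 102: e(P,Q) = 20276804110686 + 15907659813913*t + 30000318025282*t^2 + 28578890356093*t^3 in mu_{181}.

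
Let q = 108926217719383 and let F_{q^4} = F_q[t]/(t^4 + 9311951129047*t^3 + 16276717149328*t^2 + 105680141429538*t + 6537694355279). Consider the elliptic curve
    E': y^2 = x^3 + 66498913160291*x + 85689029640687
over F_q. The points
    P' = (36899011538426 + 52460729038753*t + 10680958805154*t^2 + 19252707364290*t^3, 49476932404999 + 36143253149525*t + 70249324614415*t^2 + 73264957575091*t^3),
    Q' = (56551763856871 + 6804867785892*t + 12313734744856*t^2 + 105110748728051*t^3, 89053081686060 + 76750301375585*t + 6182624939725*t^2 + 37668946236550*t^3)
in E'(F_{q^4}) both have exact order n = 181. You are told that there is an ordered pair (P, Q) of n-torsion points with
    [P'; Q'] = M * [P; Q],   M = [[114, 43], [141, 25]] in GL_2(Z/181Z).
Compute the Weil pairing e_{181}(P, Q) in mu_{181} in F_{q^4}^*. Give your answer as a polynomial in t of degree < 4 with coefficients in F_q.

107169646569060 + 72500805833185*t + 67728746226054*t^2 + 17370570958975*t^3

Alternating bilinearity on E[181] (values in mu_{181} in F_{108926217719383^4}) gives e(P',Q') = e(P,Q)^det(M).
So e_{181}(P,Q) = e_{181}(P',Q')^{177}, since 45*177 = 1 mod 181.
Double-and-add over 10110101: 8-1 doublings, 5-1 additions; each step l_{T,T}/v_{2T} or l_{T,P'}/v at Q'+S for random S.
f_P(D_Q)/f_Q(D_P) = 75656247839203 + 100684627662354*t + 64780667897625*t^2 + 6942742934643*t^3.
Thus e_{181}(P,Q) = 107169646569060 + 72500805833185*t + 67728746226054*t^2 + 17370570958975*t^3.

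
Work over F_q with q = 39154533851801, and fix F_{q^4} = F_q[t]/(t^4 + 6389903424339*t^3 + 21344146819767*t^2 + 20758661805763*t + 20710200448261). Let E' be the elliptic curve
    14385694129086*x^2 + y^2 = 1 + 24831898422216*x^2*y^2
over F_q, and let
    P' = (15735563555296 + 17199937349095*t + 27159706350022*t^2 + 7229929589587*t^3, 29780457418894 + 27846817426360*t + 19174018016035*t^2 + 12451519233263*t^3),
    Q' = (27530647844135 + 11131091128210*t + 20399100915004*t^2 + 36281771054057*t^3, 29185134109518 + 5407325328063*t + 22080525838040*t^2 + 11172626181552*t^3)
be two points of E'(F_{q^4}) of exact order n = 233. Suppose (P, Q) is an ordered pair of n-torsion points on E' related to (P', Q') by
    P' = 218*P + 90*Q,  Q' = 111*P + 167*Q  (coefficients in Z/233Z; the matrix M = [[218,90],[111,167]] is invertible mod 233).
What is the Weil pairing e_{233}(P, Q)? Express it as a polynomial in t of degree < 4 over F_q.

e_{233} is bilinear + alternating on E[233], so e_{233}(218*P + 90*Q, 111*P + 167*Q) = e_{233}(P,Q)^(218*167-90*111).
So e_{233}(P,Q) = e_{233}(P',Q')^{75}, since 87*75 = 1 mod 233.
Edwards a_E,d_E -> Montgomery A=5801681536656,B=18672862369169 -> Weierstrass 34860933576321,26805160428873 via alpha=6536265425217,beta=16965715852618.
Run Miller on y^2=x^3+34860933576321*x+26805160428873 over F_{39154533851801}: ladder 11101001 (8 bits); e = f_P(D_Q)/f_Q(D_P).
f_P(D_Q)/f_Q(D_P) = 17622790840146 + 10922857312840*t + 28791506765896*t^2 + 3030611181903*t^3.
Hence e(P,Q) = 1932454323546 + 4321105973721*t + 2413802204648*t^2 + 18645457387445*t^3 in F_{39154533851801^4}^*.

1932454323546 + 4321105973721*t + 2413802204648*t^2 + 18645457387445*t^3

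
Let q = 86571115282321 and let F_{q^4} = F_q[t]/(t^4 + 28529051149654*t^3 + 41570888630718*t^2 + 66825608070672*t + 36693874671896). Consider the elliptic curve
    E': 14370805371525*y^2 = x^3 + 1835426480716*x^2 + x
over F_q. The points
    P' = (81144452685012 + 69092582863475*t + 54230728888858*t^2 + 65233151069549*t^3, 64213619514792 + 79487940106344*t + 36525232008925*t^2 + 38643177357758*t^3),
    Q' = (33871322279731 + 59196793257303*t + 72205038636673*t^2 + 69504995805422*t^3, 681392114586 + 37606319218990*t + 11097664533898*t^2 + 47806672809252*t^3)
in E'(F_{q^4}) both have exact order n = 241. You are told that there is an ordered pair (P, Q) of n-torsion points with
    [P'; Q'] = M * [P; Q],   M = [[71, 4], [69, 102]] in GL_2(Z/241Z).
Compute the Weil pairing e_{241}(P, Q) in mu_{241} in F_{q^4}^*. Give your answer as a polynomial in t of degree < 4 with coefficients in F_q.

53090499798716 + 3238079894333*t + 59935117127415*t^2 + 81221475441921*t^3

e_{241}(aP+bQ,cP+dQ) = e_{241}(P,Q)^(ad-bc); with (a,b,c,d)=(71,4,69,102) this gives the det-241 law.
det(M) mod 241 = 218; its inverse in (Z/241)^* is 220 (check: 218*220 mod 241 = 1).
(x,y)|->(37770646594204x+69255736221446,37770646594204y) sends E' to y^2=x^3+19585827961902.
Run Miller on y^2=x^3+19585827961902 over F_{86571115282321}: ladder 11110001 (8 bits); e = f_P(D_Q)/f_Q(D_P).
Result: e(P',Q') = 16605881740587 + 849135262557*t + 73825284053121*t^2 + 50124353667914*t^3.
Thus e_{241}(P,Q) = 53090499798716 + 3238079894333*t + 59935117127415*t^2 + 81221475441921*t^3.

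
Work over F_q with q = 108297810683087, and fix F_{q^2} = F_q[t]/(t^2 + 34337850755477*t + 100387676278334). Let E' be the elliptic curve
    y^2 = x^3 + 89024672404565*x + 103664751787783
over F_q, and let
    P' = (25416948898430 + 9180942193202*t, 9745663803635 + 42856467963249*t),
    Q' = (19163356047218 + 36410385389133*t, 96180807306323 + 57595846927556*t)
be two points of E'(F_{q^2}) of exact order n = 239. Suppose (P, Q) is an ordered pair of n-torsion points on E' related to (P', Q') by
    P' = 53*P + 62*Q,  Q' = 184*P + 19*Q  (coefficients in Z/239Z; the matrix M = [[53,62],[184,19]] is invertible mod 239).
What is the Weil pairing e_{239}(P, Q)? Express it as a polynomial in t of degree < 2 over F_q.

e_{239} is bilinear + alternating on E[239], so e_{239}(53*P + 62*Q, 184*P + 19*Q) = e_{239}(P,Q)^(53*19-62*184).
det M = 53*19 - 62*184 = -10401 = 115 (mod 239); 115^{-1} = 106 (mod 239).
8-bit Miller (11101111) on E'/F_{108297810683087} with a'=89024672404565, b'=103664751787783: accumulate tangent/chord ratios at Q'+S and P'+S'.
Result: e(P',Q') = 13118888781428 + 90258506462271*t.
(13118888781428 + 90258506462271*t)^{106} mod (108297810683087,f) = 30202474704973 + 73298117213865*t.

30202474704973 + 73298117213865*t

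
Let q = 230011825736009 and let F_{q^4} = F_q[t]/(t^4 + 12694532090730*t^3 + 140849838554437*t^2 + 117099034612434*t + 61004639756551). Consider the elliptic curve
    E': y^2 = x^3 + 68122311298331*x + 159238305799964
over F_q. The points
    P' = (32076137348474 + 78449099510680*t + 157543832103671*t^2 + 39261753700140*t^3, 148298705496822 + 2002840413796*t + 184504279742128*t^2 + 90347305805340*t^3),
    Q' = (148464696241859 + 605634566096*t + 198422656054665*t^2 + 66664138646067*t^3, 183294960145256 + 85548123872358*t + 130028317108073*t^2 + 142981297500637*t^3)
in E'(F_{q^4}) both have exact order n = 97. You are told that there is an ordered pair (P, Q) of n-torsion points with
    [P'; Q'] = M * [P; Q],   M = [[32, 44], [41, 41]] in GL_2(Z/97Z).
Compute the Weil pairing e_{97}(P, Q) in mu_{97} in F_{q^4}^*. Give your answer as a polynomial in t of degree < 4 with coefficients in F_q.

Under M = [[32,44],[41,41]] in GL_2(Z/97), e_{97}(P',Q') = e_{97}(P,Q)^(32*41-44*41 mod 97).
det(M) mod 97 = 90; its inverse in (Z/97)^* is 83 (check: 90*83 mod 97 = 1).
Build f_{97,P'} and f_{97,Q'} via the 7-bit ladder of 97=1100001_2; evaluate at shifted divisors; quotient in F_{230011825736009^4}.
Result: e(P',Q') = 163650407048298 + 131018918556859*t + 149664894430742*t^2 + 161686193456797*t^3.
Raise to 83: e(P,Q) = 101772203099542 + 109772253613784*t + 121377093819571*t^2 + 65265982226254*t^3 in mu_{97}.

101772203099542 + 109772253613784*t + 121377093819571*t^2 + 65265982226254*t^3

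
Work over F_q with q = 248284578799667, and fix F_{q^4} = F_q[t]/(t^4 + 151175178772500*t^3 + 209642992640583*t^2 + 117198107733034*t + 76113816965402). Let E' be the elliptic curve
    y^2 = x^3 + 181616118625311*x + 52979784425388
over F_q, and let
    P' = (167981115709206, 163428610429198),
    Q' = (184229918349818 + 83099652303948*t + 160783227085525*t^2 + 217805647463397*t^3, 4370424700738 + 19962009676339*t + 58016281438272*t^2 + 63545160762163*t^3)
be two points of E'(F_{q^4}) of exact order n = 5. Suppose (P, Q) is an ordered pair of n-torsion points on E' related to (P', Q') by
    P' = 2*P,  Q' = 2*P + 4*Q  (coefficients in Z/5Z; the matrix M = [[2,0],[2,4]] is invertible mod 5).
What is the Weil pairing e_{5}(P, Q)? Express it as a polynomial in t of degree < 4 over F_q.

157309216288356 + 141172400553196*t + 165914611033369*t^2 + 52186716402193*t^3

Under M = [[2,0],[2,4]] in GL_2(Z/5), e_{5}(P',Q') = e_{5}(P,Q)^(2*4-0*2 mod 5).
det M = 2*4 - 0*2 = 8 = 3 (mod 5); 3^{-1} = 2 (mod 5).
Miller loop for e_{5} over F_{248284578799667^4}: bits of 5 = 101; 2 double steps + 1 add steps, l/v at each.
f_P(D_Q)/f_Q(D_P) = 69226704919912 + 151268270154289*t + 14831016738950*t^2 + 104367813465284*t^3.
Thus e_{5}(P,Q) = 157309216288356 + 141172400553196*t + 165914611033369*t^2 + 52186716402193*t^3.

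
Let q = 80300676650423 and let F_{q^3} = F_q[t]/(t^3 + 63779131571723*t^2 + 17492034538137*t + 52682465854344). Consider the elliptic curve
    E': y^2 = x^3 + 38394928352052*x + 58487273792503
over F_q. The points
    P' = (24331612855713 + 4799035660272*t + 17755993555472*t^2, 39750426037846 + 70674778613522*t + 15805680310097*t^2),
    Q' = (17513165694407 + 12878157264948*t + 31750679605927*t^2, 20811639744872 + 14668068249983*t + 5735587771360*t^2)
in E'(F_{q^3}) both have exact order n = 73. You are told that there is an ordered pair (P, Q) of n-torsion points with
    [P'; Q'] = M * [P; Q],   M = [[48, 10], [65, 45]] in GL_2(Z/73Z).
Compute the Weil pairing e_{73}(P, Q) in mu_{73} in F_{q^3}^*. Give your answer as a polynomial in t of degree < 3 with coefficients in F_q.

2084721457184 + 38793702297976*t + 6109763771116*t^2

Under M = [[48,10],[65,45]] in GL_2(Z/73), e_{73}(P',Q') = e_{73}(P,Q)^(48*45-10*65 mod 73).
48*45 - 10*65 = 1510; reduced mod 73: det = 50, inverse 19.
7-bit Miller (1001001) on E'/F_{80300676650423} with a'=38394928352052, b'=58487273792503: accumulate tangent/chord ratios at Q'+S and P'+S'.
f_P(D_Q)/f_Q(D_P) = 71905307067206 + 10879846625400*t + 39107144150694*t^2.
e_{73}(P,Q) = (71905307067206 + 10879846625400*t + 39107144150694*t^2)^{19} = 2084721457184 + 38793702297976*t + 6109763771116*t^2.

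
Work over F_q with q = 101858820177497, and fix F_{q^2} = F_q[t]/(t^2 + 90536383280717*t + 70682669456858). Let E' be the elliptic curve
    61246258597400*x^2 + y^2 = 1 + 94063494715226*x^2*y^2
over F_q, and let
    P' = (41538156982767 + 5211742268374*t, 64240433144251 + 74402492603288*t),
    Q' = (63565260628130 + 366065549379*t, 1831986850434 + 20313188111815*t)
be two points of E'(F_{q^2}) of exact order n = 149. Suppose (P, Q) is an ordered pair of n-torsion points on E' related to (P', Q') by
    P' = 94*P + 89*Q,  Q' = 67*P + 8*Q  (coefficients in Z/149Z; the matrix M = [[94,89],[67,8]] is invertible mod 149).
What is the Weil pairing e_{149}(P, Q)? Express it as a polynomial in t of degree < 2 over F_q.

43972714758992 + 63314146007526*t

Since e_{149}(P,P)=e_{149}(Q,Q)=1 and e_{149}(Q,P)=e_{149}(P,Q)^{-1}, expanding e_{149}(94*P + 89*Q,67*P + 8*Q) leaves e(P,Q)^det(M).
Inverting 4 mod 149: 112. Thus e_{149}(P,Q) = e(P',Q')^{112}.
Map (x,y)_Ed via u=(1+y)/(1-y), v=(1+y)/((1-y)x) to Montgomery A=73964668452228,B=81178938100396; then to (a',b')=(43775145851385,41469220426046).
Build f_{149,P'} and f_{149,Q'} via the 8-bit ladder of 149=10010101_2; evaluate at shifted divisors; quotient in F_{101858820177497^2}.
e_{149}(P',Q') = 12645861745079 + 99496344296698*t.
Finally e_{149}(P,Q) = 43972714758992 + 63314146007526*t.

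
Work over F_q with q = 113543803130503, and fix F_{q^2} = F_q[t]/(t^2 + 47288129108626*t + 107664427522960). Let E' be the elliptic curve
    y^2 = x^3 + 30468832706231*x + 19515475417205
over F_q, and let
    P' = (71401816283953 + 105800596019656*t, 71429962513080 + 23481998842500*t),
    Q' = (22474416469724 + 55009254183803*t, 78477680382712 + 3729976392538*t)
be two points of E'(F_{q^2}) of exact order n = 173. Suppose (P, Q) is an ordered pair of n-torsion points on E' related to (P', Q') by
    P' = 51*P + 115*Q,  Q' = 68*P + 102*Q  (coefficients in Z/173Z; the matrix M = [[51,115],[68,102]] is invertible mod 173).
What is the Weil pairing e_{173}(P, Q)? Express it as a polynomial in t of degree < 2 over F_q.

15302776706114 + 72895196789578*t

e_{173} is bilinear + alternating on E[173], so e_{173}(51*P + 115*Q, 68*P + 102*Q) = e_{173}(P,Q)^(51*102-115*68).
det M = 51*102 - 115*68 = -2618 = 150 (mod 173); 150^{-1} = 15 (mod 173).
8-bit Miller (10101101) on E'/F_{113543803130503} with a'=30468832706231, b'=19515475417205: accumulate tangent/chord ratios at Q'+S and P'+S'.
f_P(D_Q)/f_Q(D_P) = 51979738453611 + 86120049923397*t.
e_{173}(P,Q) = (51979738453611 + 86120049923397*t)^{15} = 15302776706114 + 72895196789578*t.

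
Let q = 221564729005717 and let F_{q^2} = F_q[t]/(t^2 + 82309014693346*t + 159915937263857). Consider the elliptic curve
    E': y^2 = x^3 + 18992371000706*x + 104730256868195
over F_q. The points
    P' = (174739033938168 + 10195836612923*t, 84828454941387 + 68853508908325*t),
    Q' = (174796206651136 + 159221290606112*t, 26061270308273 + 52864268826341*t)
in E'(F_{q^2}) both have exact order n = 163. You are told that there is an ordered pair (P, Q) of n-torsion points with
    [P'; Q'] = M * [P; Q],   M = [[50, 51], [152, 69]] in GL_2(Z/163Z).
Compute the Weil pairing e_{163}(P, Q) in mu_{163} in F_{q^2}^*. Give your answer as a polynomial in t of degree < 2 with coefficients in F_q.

83978838628905 + 182140976488619*t

Alternating bilinearity on E[163] (values in mu_{163} in F_{221564729005717^2}) gives e(P',Q') = e(P,Q)^det(M).
So e_{163}(P,Q) = e_{163}(P',Q')^{28}, since 99*28 = 1 mod 163.
Double-and-add over 10100011: 8-1 doublings, 4-1 additions; each step l_{T,T}/v_{2T} or l_{T,P'}/v at Q'+S for random S.
So e_{163}(P',Q') = 115260842413210 + 3033305980326*t.
Finally e_{163}(P,Q) = 83978838628905 + 182140976488619*t.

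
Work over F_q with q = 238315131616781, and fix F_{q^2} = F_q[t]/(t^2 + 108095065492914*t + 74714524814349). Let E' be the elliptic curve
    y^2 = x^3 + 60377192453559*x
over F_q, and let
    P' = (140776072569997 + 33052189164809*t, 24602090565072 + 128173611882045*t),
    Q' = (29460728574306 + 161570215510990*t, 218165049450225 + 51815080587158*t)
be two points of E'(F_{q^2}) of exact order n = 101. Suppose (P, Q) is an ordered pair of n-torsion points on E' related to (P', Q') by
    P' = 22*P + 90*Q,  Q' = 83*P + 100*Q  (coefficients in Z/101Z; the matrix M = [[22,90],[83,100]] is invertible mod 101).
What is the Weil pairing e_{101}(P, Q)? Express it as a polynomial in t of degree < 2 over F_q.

106933817427843 + 102603804915721*t

e_{101}(aP+bQ,cP+dQ) = e_{101}(P,Q)^(ad-bc); with (a,b,c,d)=(22,90,83,100) this gives the det-101 law.
Hence e(P,Q) = e(P',Q')^{28} where 28 = 83^{-1} mod 101.
Run Miller on y^2=x^3+60377192453559*x over F_{238315131616781}: ladder 1100101 (7 bits); e = f_P(D_Q)/f_Q(D_P).
Miller gives e_{101}(P',Q') = 231299898057843 + 81926540983152*t in F_{238315131616781^2}.
Thus e_{101}(P,Q) = 106933817427843 + 102603804915721*t.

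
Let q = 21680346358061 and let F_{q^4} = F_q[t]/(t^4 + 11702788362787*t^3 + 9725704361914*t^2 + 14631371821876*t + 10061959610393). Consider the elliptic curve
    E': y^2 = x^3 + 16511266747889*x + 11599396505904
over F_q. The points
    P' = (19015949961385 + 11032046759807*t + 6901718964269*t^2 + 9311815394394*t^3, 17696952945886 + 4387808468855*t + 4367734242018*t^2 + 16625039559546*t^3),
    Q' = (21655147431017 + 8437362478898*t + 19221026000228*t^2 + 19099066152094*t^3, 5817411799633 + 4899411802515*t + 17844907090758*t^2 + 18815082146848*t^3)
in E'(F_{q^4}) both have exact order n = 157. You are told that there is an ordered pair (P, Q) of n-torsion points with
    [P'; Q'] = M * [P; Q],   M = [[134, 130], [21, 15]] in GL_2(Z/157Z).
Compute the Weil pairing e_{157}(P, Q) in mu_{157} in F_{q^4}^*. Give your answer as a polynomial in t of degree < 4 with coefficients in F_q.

974155922238 + 17606259660436*t + 6901316354614*t^2 + 11914137858789*t^3

Alternating bilinearity on E[157] (values in mu_{157} in F_{21680346358061^4}) gives e(P',Q') = e(P,Q)^det(M).
134*15 - 130*21 = -720; reduced mod 157: det = 65, inverse 29.
Double-and-add over 10011101: 8-1 doublings, 5-1 additions; each step l_{T,T}/v_{2T} or l_{T,P'}/v at Q'+S for random S.
The quotient is 9147613440823 + 15103393100374*t + 4688430447502*t^2 + 10118625737933*t^3.
Finally e_{157}(P,Q) = 974155922238 + 17606259660436*t + 6901316354614*t^2 + 11914137858789*t^3.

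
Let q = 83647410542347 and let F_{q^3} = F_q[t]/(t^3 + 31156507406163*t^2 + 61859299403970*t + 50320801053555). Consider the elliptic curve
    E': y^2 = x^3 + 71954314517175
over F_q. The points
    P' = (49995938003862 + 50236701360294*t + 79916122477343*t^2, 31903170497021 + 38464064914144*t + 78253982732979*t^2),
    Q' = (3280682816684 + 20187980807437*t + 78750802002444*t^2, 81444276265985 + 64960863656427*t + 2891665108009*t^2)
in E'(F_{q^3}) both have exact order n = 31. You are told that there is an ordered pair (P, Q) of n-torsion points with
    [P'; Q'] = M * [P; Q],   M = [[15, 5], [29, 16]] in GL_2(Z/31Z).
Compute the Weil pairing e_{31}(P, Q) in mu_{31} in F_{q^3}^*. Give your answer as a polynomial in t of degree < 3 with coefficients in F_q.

64050815527979 + 25969261306316*t + 75488444249442*t^2

The 31-Weil pairing on E[31] over F_{83647410542347} is alternating-bilinear: e_{31}(P',Q') = e_{31}(P,Q)^det(M).
15*16 - 5*29 = 95; reduced mod 31: det = 2, inverse 16.
Miller loop for e_{31} over F_{83647410542347^3}: bits of 31 = 11111; 4 double steps + 4 add steps, l/v at each.
So e_{31}(P',Q') = 65218353292219 + 69921471467466*t + 17829272599896*t^2.
(65218353292219 + 69921471467466*t + 17829272599896*t^2)^{16} mod (83647410542347,f) = 64050815527979 + 25969261306316*t + 75488444249442*t^2.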